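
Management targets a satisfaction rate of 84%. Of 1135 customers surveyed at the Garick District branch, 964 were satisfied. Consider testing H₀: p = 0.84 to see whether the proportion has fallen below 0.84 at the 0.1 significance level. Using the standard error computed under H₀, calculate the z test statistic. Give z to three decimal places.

z = 0.858

p̂ = 964/1135 ≈ 0.84934.
Standard error under H₀: √(0.84×0.16/1135) = 0.01088.
z = (0.84934 − 0.84)/0.01088 = 0.00934/0.01088 = 0.858.
p-value = P(Z < 0.858) ≈ 0.8046, so at α = 0.1 we fail to reject H₀.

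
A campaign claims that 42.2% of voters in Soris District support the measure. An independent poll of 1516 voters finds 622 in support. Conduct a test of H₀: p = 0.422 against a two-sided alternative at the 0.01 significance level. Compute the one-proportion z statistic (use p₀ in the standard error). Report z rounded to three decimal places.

z = -0.923

p̂ = 622/1516 ≈ 0.410290.
Standard error under H₀: √(0.422×0.578/1516) = 0.012684.
z = (0.410290 − 0.422)/0.012684 = -0.011710/0.012684 = -0.923.
Two-sided p-value ≈ 2·Φ(−0.923) = 0.3559, so at α = 0.01 we fail to reject H₀.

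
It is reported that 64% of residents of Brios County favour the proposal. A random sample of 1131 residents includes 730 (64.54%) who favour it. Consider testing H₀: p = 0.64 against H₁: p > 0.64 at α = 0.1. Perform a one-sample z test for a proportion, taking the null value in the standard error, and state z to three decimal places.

p̂ = 730/1131 ≈ 0.64545.
Standard error under H₀: √(0.64×0.36/1131) = 0.01427.
z = (0.64545 − 0.64)/0.01427 = 0.00545/0.01427 = 0.382.
p-value = P(Z > 0.382) ≈ 0.3514; since p > α = 0.1, fail to reject H₀.

z = 0.382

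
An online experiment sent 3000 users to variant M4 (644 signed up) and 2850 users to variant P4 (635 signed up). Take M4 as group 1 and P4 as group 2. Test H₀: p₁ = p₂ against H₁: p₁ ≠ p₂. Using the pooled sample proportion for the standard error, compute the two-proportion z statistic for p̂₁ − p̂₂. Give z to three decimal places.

p̂₁ = 644/3000 = 0.21467, p̂₂ = 635/2850 = 0.22281.
Pooled p̂ = (644+635)/(3000+2850) = 1279/5850 = 0.21863.
SE = √(p̂(1−p̂)(1/n₁+1/n₂)) = √(0.21863·0.78137·0.000684211) = √(0.000116885) = 0.01081.
z = (0.21467 − 0.22281)/0.01081 = -0.00814/0.01081 = -0.753.

z = -0.753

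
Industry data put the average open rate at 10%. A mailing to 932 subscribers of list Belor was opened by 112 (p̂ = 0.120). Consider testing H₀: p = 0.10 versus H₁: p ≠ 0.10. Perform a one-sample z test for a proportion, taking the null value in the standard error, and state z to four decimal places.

p̂ = 112/932 ≈ 0.120172.
SE = √(p₀(1−p₀)/n) = √(0.09/932) = 0.009827.
z = (0.120172 − 0.1)/0.009827 = 0.020172/0.009827 = 2.0527.
Two-sided p-value ≈ 2·Φ(−2.053) = 0.0401.

z = 2.0527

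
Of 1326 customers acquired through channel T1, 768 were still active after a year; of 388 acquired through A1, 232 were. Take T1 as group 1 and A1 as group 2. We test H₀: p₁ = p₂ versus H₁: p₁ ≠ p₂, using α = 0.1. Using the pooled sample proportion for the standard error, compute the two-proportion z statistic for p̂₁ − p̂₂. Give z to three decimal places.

z = -0.659

p̂₁ = 768/1326 = 0.57919, p̂₂ = 232/388 = 0.59794.
Pooled p̂ = (768+232)/(1326+388) = 1000/1714 = 0.58343.
SE = √(p̂(1−p̂)(1/n₁+1/n₂)) = √(0.58343·0.41657·0.00333147) = √(0.000809678) = 0.02845.
z = (0.57919 − 0.59794)/0.02845 = -0.01875/0.02845 = -0.659.
p-value = 2·P(Z > 0.659) ≈ 0.5099. With α = 0.1, fail to reject H₀.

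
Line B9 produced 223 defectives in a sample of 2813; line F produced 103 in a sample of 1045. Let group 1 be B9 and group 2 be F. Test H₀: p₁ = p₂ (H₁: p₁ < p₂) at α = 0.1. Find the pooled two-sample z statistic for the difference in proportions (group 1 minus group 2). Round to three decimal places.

p̂₁ = 223/2813 = 0.07927, p̂₂ = 103/1045 = 0.09856.
Pooled p̂ = (223+103)/(2813+1045) = 326/3858 = 0.08450.
SE = √(p̂(1−p̂)(1/n₁+1/n₂)) = √(0.08450·0.91550·0.00131243) = √(0.000101529) = 0.01008.
z = (0.07927 − 0.09856)/0.01008 = -0.01929/0.01008 = -1.914.
p-value = P(Z < -1.914) ≈ 0.0278, so at α = 0.1 we reject H₀.

z = -1.914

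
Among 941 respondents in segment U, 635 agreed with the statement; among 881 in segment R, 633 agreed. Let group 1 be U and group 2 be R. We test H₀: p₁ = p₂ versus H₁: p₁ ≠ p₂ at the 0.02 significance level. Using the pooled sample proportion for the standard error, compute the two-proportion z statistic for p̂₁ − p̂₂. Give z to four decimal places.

p̂₁ = 635/941 ≈ 0.6748140, p̂₂ = 633/881 ≈ 0.7185017.
Pooled p̂ = (635+633)/(941+881) = 1268/1822 = 0.6959385.
SE = √(0.211608 × 0.00219777) = 0.0215654.
z = (0.6748140 − 0.7185017)/0.0215654 = -0.0436877/0.0215654 = -2.0258.
Two-sided p-value ≈ 2·Φ(−2.026) = 0.0428, so at α = 0.02 we fail to reject H₀.

z = -2.0258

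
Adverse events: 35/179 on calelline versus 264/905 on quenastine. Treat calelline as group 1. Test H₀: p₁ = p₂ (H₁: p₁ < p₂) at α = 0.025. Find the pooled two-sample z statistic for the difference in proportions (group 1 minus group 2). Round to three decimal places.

p̂₁ = 35/179 = 0.19553, p̂₂ = 264/905 = 0.29171.
Pooled p̂ = (35+264)/(179+905) = 299/1084 = 0.27583.
SE = √(0.199748 × 0.00669156) = 0.03656.
z = (0.19553 − 0.29171)/0.03656 = -0.09618/0.03656 = -2.631.
p-value = P(Z < -2.631) ≈ 0.0043, so at α = 0.025 we reject H₀.

z = -2.631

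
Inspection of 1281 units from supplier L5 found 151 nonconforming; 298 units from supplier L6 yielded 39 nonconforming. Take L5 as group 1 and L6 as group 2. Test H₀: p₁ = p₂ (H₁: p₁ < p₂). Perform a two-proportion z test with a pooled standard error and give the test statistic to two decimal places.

p̂₁ = 151/1281 = 0.1179, p̂₂ = 39/298 = 0.1309.
Pooled p̂ = (151+39)/(1281+298) = 190/1579 = 0.1203.
SE = √(0.10585 × 0.00413634) = 0.0209.
z = (0.1179 − 0.1309)/0.0209 = -0.0130/0.0209 = -0.62.
p-value = P(Z < -0.621) ≈ 0.2673.

z = -0.62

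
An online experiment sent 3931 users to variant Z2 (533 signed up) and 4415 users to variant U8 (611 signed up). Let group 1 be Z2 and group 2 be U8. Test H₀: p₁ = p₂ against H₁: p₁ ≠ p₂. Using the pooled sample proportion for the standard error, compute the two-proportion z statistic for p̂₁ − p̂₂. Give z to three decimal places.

z = -0.372

p̂₁ = 533/3931 ≈ 0.135589, p̂₂ = 611/4415 ≈ 0.138392.
Pooled p̂ = (533+611)/(3931+4415) = 1144/8346 = 0.137072.
SE = √(p̂(1−p̂)(1/n₁+1/n₂)) = √(0.137072·0.862928·0.000480889) = √(5.6881e-05) = 0.007542.
z = (0.135589 − 0.138392)/0.007542 = -0.002803/0.007542 = -0.372.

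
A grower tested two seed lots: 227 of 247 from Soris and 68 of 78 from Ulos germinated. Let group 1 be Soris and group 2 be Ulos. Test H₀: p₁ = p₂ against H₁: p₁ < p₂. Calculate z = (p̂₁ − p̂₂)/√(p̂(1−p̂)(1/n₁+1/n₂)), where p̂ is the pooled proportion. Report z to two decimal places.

p̂₁ = 227/247 = 0.9190, p̂₂ = 68/78 = 0.8718.
Pooled p̂ = (227+68)/(247+78) = 295/325 = 0.9077.
SE = √(p̂(1−p̂)(1/n₁+1/n₂)) = √(0.9077·0.0923·0.0168691) = √(0.00141341) = 0.0376.
z = (0.9190 − 0.8718)/0.0376 = 0.0472/0.0376 = 1.26.
p-value = P(Z < 1.256) ≈ 0.8955.

z = 1.26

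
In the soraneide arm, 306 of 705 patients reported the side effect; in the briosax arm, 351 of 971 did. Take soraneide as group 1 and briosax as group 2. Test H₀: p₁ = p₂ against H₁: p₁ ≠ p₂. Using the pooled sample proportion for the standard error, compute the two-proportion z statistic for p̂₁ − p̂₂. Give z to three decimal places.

p̂₁ = 306/705 ≈ 0.434043, p̂₂ = 351/971 ≈ 0.361483.
Pooled p̂ = (306+351)/(705+971) = 657/1676 = 0.392005.
SE = √(0.238337 × 0.00244831) = 0.024156.
z = (0.434043 − 0.361483)/0.024156 = 0.072560/0.024156 = 3.004.
p-value = 2·P(Z > 3.004) ≈ 0.0027.

z = 3.004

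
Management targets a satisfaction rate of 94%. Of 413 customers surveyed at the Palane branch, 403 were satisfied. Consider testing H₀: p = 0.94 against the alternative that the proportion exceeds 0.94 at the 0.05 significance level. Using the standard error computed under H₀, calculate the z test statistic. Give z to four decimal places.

z = 3.0624

p̂ = 403/413 = 0.975787.
Standard error under H₀: √(0.94×0.06/413) = 0.011686.
z = (0.975787 − 0.94)/0.011686 = 0.035787/0.011686 = 3.0624.
p-value = P(Z > 3.062) ≈ 0.0011. With α = 0.05, reject H₀.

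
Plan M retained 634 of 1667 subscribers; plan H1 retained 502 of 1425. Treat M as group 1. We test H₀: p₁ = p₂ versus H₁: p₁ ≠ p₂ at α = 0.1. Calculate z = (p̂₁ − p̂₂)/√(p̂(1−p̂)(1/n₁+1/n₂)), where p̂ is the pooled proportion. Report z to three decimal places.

p̂₁ = 634/1667 ≈ 0.38032, p̂₂ = 502/1425 ≈ 0.35228.
Pooled p̂ = (634+502)/(1667+1425) = 1136/3092 = 0.36740.
SE = √(p̂(1−p̂)(1/n₁+1/n₂)) = √(0.36740·0.63260·0.00130163) = √(0.000302522) = 0.01739.
z = (0.38032 − 0.35228)/0.01739 = 0.02804/0.01739 = 1.612.
p-value = 2·P(Z > 1.612) ≈ 0.1069. With α = 0.1, fail to reject H₀.

z = 1.612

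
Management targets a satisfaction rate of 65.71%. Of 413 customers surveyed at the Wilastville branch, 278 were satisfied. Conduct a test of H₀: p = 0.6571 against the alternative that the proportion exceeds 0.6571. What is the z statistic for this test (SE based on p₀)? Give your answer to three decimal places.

z = 0.686

p̂ = 278/413 ≈ 0.67312.
Under H₀, SE = √(0.6571·0.3429/413) = √(0.000545568) = 0.02336.
z = (0.67312 − 0.6571)/0.02336 = 0.01602/0.02336 = 0.686.
p-value = P(Z > 0.686) ≈ 0.2464.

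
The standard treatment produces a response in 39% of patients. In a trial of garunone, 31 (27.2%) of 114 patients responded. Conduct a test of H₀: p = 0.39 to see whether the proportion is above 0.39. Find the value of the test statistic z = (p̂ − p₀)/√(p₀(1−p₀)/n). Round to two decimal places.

p̂ = 31/114 = 0.2719.
SE = √(p₀(1−p₀)/n) = √(0.2379/114) = 0.0457.
z = (0.2719 − 0.39)/0.0457 = -0.1181/0.0457 = -2.58.

z = -2.58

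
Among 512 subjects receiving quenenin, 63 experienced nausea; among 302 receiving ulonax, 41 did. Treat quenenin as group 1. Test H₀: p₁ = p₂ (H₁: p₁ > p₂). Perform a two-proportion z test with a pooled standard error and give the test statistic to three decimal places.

p̂₁ = 63/512 = 0.12305, p̂₂ = 41/302 = 0.13576.
Pooled p̂ = (63+41)/(512+302) = 104/814 = 0.12776.
SE = √(0.11144 × 0.00526438) = 0.02422.
z = (0.12305 − 0.13576)/0.02422 = -0.01271/0.02422 = -0.525.
p-value = P(Z > -0.525) ≈ 0.7002.

z = -0.525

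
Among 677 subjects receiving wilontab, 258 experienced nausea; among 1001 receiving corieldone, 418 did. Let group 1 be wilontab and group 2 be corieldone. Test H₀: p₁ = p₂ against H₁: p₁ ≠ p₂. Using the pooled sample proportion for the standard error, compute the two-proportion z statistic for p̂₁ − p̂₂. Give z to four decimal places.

p̂₁ = 258/677 ≈ 0.381093, p̂₂ = 418/1001 ≈ 0.417582.
Pooled p̂ = (258+418)/(677+1001) = 676/1678 = 0.402861.
SE = √(p̂(1−p̂)(1/n₁+1/n₂)) = √(0.402861·0.597139·0.00247611) = √(0.000595662) = 0.024406.
z = (0.381093 − 0.417582)/0.024406 = -0.036489/0.024406 = -1.4951.
p-value = 2·P(Z > 1.495) ≈ 0.1349.

z = -1.4951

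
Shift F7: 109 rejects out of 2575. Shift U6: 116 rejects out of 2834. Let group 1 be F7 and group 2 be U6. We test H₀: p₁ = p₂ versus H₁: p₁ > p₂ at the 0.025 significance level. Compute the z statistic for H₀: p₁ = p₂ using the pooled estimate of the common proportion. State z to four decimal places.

p̂₁ = 109/2575 ≈ 0.0423301, p̂₂ = 116/2834 ≈ 0.0409315.
Pooled p̂ = (109+116)/(2575+2834) = 225/5409 = 0.0415973.
SE = √(0.039867 × 0.000741208) = 0.0054360.
z = (0.0423301 − 0.0409315)/0.0054360 = 0.0013986/0.0054360 = 0.2573.
p-value = P(Z > 0.257) ≈ 0.3985, so at α = 0.025 we fail to reject H₀.

z = 0.2573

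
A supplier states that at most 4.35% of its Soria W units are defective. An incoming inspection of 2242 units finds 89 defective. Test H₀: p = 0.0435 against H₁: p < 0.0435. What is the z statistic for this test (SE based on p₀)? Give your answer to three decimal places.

z = -0.883

p̂ = 89/2242 = 0.039697.
SE = √(p₀(1−p₀)/n) = √(0.041608/2242) = 0.004308.
z = (0.039697 − 0.0435)/0.004308 = -0.003803/0.004308 = -0.883.
p-value = P(Z < -0.883) ≈ 0.1887.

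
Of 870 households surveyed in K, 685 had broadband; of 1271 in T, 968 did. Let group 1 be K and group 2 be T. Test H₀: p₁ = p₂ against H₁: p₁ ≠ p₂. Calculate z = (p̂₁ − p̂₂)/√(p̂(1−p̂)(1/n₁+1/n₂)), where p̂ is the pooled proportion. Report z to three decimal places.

z = 1.395

p̂₁ = 685/870 ≈ 0.78736, p̂₂ = 968/1271 ≈ 0.76161.
Pooled p̂ = (685+968)/(870+1271) = 1653/2141 = 0.77207.
SE = √(p̂(1−p̂)(1/n₁+1/n₂)) = √(0.77207·0.22793·0.00193621) = √(0.000340731) = 0.01846.
z = (0.78736 − 0.76161)/0.01846 = 0.02575/0.01846 = 1.395.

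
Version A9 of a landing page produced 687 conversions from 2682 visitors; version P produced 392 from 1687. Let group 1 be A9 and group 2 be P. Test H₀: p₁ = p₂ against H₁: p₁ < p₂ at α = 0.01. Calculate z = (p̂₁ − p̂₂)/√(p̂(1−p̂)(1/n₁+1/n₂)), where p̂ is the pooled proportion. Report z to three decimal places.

p̂₁ = 687/2682 = 0.25615, p̂₂ = 392/1687 = 0.23237.
Pooled p̂ = (687+392)/(2682+1687) = 1079/4369 = 0.24697.
SE = √(0.185974 × 0.000965624) = 0.01340.
z = (0.25615 − 0.23237)/0.01340 = 0.02378/0.01340 = 1.775.
p-value = P(Z < 1.775) ≈ 0.9621. With α = 0.01, fail to reject H₀.

z = 1.775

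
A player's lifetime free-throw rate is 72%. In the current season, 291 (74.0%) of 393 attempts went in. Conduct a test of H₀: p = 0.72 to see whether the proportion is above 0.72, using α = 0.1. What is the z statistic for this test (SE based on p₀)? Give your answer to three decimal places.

z = 0.903

p̂ = 291/393 = 0.74046.
SE = √(p₀(1−p₀)/n) = √(0.2016/393) = 0.02265.
z = (0.74046 − 0.72)/0.02265 = 0.02046/0.02265 = 0.903.
p-value = P(Z > 0.903) ≈ 0.1832. With α = 0.1, fail to reject H₀.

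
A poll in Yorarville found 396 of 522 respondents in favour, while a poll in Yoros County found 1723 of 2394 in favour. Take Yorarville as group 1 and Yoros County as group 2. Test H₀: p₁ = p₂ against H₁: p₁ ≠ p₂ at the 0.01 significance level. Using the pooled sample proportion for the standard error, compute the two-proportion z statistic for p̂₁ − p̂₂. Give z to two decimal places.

z = 1.81

p̂₁ = 396/522 ≈ 0.7586, p̂₂ = 1723/2394 ≈ 0.7197.
Pooled p̂ = (396+1723)/(522+2394) = 2119/2916 = 0.7267.
SE = √(0.198616 × 0.00233342) = 0.0215.
z = (0.7586 − 0.7197)/0.0215 = 0.0389/0.0215 = 1.81.
p-value = 2·P(Z > 1.807) ≈ 0.0707, so at α = 0.01 we fail to reject H₀.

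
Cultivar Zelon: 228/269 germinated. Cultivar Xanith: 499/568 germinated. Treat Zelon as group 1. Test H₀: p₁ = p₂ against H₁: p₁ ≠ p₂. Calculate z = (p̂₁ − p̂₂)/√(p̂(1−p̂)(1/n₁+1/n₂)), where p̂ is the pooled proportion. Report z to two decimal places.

z = -1.24

p̂₁ = 228/269 ≈ 0.8476, p̂₂ = 499/568 ≈ 0.8785.
Pooled p̂ = (228+499)/(269+568) = 727/837 = 0.8686.
SE = √(0.11415 × 0.00547804) = 0.0250.
z = (0.8476 − 0.8785)/0.0250 = -0.0309/0.0250 = -1.24.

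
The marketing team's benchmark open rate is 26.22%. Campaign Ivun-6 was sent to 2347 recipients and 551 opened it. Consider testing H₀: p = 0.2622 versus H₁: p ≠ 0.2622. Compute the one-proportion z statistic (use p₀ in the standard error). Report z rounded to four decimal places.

z = -3.0216

p̂ = 551/2347 = 0.2347678.
Under H₀, SE = √(0.2622·0.7378/2347) = √(8.24249e-05) = 0.0090788.
z = (0.2347678 − 0.2622)/0.0090788 = -0.0274322/0.0090788 = -3.0216.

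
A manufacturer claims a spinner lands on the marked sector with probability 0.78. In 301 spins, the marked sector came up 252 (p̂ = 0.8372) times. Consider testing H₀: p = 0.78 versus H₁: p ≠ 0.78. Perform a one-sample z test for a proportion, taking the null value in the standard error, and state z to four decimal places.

p̂ = 252/301 = 0.837209.
Under H₀, SE = √(0.78·0.22/301) = √(0.0005701) = 0.023877.
z = (0.837209 − 0.78)/0.023877 = 0.057209/0.023877 = 2.3960.
Two-sided p-value ≈ 2·Φ(−2.396) = 0.0166.

z = 2.3960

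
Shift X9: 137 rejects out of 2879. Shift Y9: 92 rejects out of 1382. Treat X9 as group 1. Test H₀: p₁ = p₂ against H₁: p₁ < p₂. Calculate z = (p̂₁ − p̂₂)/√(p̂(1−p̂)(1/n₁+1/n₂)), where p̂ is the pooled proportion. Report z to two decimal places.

z = -2.57

p̂₁ = 137/2879 ≈ 0.0476, p̂₂ = 92/1382 ≈ 0.0666.
Pooled p̂ = (137+92)/(2879+1382) = 229/4261 = 0.0537.
SE = √(p̂(1−p̂)(1/n₁+1/n₂)) = √(0.0537·0.9463·0.00107093) = √(5.44621e-05) = 0.0074.
z = (0.0476 − 0.0666)/0.0074 = -0.0190/0.0074 = -2.57.
p-value = P(Z < -2.572) ≈ 0.0050.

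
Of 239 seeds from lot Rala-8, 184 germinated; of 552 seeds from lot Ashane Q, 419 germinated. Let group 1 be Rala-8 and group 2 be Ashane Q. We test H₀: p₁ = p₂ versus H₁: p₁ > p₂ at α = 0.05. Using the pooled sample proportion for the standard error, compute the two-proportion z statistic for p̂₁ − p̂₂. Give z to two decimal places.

z = 0.33

p̂₁ = 184/239 ≈ 0.7699, p̂₂ = 419/552 ≈ 0.7591.
Pooled p̂ = (184+419)/(239+552) = 603/791 = 0.7623.
SE = √(p̂(1−p̂)(1/n₁+1/n₂)) = √(0.7623·0.2377·0.00599569) = √(0.00108633) = 0.0330.
z = (0.7699 − 0.7591)/0.0330 = 0.0108/0.0330 = 0.33.
p-value = P(Z > 0.328) ≈ 0.3714, so at α = 0.05 we fail to reject H₀.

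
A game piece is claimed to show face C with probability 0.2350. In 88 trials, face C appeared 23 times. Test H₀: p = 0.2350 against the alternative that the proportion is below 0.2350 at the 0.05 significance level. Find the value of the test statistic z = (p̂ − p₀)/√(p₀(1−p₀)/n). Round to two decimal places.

z = 0.58

p̂ = 23/88 ≈ 0.2614.
Standard error under H₀: √(0.235×0.765/88) = 0.0452.
z = (0.2614 − 0.235)/0.0452 = 0.0264/0.0452 = 0.58.
p-value = P(Z < 0.583) ≈ 0.7201, so at α = 0.05 we fail to reject H₀.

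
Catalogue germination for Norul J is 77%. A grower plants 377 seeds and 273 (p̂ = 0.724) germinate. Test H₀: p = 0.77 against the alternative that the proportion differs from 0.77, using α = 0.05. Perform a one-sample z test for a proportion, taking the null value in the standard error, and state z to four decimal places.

z = -2.1160

p̂ = 273/377 ≈ 0.724138.
Standard error under H₀: √(0.77×0.23/377) = 0.021674.
z = (0.724138 − 0.77)/0.021674 = -0.045862/0.021674 = -2.1160.
p-value = 2·P(Z > 2.116) ≈ 0.0343. With α = 0.05, reject H₀.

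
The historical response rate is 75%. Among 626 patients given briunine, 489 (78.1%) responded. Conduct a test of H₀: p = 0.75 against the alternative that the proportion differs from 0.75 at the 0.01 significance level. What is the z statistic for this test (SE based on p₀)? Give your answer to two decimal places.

p̂ = 489/626 ≈ 0.7812.
SE = √(p₀(1−p₀)/n) = √(0.1875/626) = 0.0173.
z = (0.7812 − 0.75)/0.0173 = 0.0312/0.0173 = 1.80.
Two-sided p-value ≈ 2·Φ(−1.800) = 0.0719, so at α = 0.01 we fail to reject H₀.

z = 1.80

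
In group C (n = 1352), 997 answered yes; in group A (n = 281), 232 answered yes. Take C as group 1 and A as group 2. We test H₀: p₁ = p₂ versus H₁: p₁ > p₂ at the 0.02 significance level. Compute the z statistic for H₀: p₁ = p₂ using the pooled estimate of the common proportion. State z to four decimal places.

p̂₁ = 997/1352 = 0.737426, p̂₂ = 232/281 = 0.825623.
Pooled p̂ = (997+232)/(1352+281) = 1229/1633 = 0.752603.
SE = √(0.186192 × 0.00429836) = 0.028290.
z = (0.737426 − 0.825623)/0.028290 = -0.088197/0.028290 = -3.1176.
p-value = P(Z > -3.118) ≈ 0.9991. With α = 0.02, fail to reject H₀.

z = -3.1176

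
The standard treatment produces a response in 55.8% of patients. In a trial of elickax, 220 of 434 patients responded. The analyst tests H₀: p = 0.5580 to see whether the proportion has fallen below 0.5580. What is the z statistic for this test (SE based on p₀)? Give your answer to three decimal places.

p̂ = 220/434 = 0.50691.
Standard error under H₀: √(0.558×0.442/434) = 0.02384.
z = (0.50691 − 0.558)/0.02384 = -0.05109/0.02384 = -2.143.

z = -2.143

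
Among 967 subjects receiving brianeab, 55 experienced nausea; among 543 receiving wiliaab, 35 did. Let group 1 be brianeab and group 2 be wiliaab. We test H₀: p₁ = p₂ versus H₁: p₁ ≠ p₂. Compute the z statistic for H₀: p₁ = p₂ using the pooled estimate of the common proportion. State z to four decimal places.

z = -0.5970

p̂₁ = 55/967 ≈ 0.056877, p̂₂ = 35/543 ≈ 0.064457.
Pooled p̂ = (55+35)/(967+543) = 90/1510 = 0.059603.
SE = √(p̂(1−p̂)(1/n₁+1/n₂)) = √(0.059603·0.940397·0.00287575) = √(0.000161186) = 0.012696.
z = (0.056877 − 0.064457)/0.012696 = -0.007580/0.012696 = -0.5970.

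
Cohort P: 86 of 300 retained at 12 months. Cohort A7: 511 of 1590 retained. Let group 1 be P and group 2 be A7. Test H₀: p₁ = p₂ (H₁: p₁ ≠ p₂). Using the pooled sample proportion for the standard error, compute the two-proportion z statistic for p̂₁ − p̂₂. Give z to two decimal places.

p̂₁ = 86/300 ≈ 0.28667, p̂₂ = 511/1590 ≈ 0.32138.
Pooled p̂ = (86+511)/(300+1590) = 597/1890 = 0.31587.
SE = √(0.216097 × 0.00396226) = 0.02926.
z = (0.28667 − 0.32138)/0.02926 = -0.03471/0.02926 = -1.19.
Two-sided p-value ≈ 2·Φ(−1.186) = 0.2354.

z = -1.19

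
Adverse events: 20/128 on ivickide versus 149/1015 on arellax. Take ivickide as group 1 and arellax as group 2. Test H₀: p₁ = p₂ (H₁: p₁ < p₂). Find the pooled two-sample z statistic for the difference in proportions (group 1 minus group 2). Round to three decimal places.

z = 0.284

p̂₁ = 20/128 = 0.15625, p̂₂ = 149/1015 = 0.14680.
Pooled p̂ = (20+149)/(128+1015) = 169/1143 = 0.14786.
SE = √(0.125995 × 0.00879772) = 0.03329.
z = (0.15625 − 0.14680)/0.03329 = 0.00945/0.03329 = 0.284.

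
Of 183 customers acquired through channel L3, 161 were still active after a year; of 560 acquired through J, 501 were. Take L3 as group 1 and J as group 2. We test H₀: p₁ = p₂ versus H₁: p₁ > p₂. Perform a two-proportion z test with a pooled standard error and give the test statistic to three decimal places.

p̂₁ = 161/183 ≈ 0.87978, p̂₂ = 501/560 ≈ 0.89464.
Pooled p̂ = (161+501)/(183+560) = 662/743 = 0.89098.
SE = √(0.0971327 × 0.0072502) = 0.02654.
z = (0.87978 − 0.89464)/0.02654 = -0.01486/0.02654 = -0.560.
p-value = P(Z > -0.560) ≈ 0.7123.

z = -0.560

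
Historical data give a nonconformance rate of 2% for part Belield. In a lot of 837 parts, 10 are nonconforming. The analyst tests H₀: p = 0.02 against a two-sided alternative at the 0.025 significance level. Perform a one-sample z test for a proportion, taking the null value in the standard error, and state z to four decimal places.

z = -1.6641

p̂ = 10/837 ≈ 0.0119474.
SE = √(p₀(1−p₀)/n) = √(0.0196/837) = 0.0048391.
z = (0.0119474 − 0.02)/0.0048391 = -0.0080526/0.0048391 = -1.6641.
p-value = 2·P(Z > 1.664) ≈ 0.0961. With α = 0.025, fail to reject H₀.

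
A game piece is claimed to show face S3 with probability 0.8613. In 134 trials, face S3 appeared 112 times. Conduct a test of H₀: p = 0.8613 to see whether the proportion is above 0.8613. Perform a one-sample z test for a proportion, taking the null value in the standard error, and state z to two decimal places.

p̂ = 112/134 = 0.8358.
Under H₀, SE = √(0.8613·0.1387/134) = √(0.00089151) = 0.0299.
z = (0.8358 − 0.8613)/0.0299 = -0.0255/0.0299 = -0.85.

z = -0.85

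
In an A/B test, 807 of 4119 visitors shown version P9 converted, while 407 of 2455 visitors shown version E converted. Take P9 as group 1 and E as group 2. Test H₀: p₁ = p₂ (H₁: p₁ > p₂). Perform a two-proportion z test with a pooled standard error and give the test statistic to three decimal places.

p̂₁ = 807/4119 ≈ 0.195921, p̂₂ = 407/2455 ≈ 0.165784.
Pooled p̂ = (807+407)/(4119+2455) = 1214/6574 = 0.184667.
SE = √(0.150565 × 0.000650109) = 0.009894.
z = (0.195921 − 0.165784)/0.009894 = 0.030137/0.009894 = 3.046.

z = 3.046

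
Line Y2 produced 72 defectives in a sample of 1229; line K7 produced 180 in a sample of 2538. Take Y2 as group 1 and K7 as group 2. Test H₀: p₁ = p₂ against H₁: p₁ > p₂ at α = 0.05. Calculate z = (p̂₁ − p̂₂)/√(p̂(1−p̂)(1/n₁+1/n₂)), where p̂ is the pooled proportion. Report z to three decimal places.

z = -1.421

p̂₁ = 72/1229 ≈ 0.058584, p̂₂ = 180/2538 ≈ 0.070922.
Pooled p̂ = (72+180)/(1229+2538) = 252/3767 = 0.066897.
SE = √(p̂(1−p̂)(1/n₁+1/n₂)) = √(0.066897·0.933103·0.00120768) = √(7.53853e-05) = 0.008682.
z = (0.058584 − 0.070922)/0.008682 = -0.012338/0.008682 = -1.421.
p-value = P(Z > -1.421) ≈ 0.9223. With α = 0.05, fail to reject H₀.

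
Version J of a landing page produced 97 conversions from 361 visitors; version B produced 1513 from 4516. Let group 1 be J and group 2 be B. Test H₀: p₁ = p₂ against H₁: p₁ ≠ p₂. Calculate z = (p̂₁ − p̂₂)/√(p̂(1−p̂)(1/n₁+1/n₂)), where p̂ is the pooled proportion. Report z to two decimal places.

z = -2.58

p̂₁ = 97/361 ≈ 0.2687, p̂₂ = 1513/4516 ≈ 0.3350.
Pooled p̂ = (97+1513)/(361+4516) = 1610/4877 = 0.3301.
SE = √(0.221141 × 0.00299152) = 0.0257.
z = (0.2687 − 0.3350)/0.0257 = -0.0663/0.0257 = -2.58.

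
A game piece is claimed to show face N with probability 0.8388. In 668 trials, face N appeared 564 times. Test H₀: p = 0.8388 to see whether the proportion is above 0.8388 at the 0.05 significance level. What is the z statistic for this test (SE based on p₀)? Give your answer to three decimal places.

z = 0.387

p̂ = 564/668 = 0.84431.
Under H₀, SE = √(0.8388·0.1612/668) = √(0.000202417) = 0.01423.
z = (0.84431 − 0.8388)/0.01423 = 0.00551/0.01423 = 0.387.
p-value = P(Z > 0.387) ≈ 0.3492, so at α = 0.05 we fail to reject H₀.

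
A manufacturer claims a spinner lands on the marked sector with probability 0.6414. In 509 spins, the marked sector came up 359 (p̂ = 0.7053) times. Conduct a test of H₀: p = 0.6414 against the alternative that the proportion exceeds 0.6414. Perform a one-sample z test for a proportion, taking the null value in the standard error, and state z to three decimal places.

z = 3.006

p̂ = 359/509 = 0.70530.
Standard error under H₀: √(0.6414×0.3586/509) = 0.02126.
z = (0.70530 − 0.6414)/0.02126 = 0.06390/0.02126 = 3.006.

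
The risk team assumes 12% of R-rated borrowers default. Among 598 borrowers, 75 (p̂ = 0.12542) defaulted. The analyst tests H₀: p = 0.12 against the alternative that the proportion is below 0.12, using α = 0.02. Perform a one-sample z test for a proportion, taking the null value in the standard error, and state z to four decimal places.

z = 0.4077

p̂ = 75/598 ≈ 0.125418.
Under H₀, SE = √(0.12·0.88/598) = √(0.000176589) = 0.013289.
z = (0.125418 − 0.12)/0.013289 = 0.005418/0.013289 = 0.4077.
p-value = P(Z < 0.408) ≈ 0.6583; since p > α = 0.02, fail to reject H₀.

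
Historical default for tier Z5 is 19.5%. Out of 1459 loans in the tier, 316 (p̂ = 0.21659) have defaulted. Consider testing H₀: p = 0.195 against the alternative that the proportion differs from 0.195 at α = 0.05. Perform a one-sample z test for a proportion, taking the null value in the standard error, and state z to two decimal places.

p̂ = 316/1459 = 0.2166.
SE = √(p₀(1−p₀)/n) = √(0.15698/1459) = 0.0104.
z = (0.2166 − 0.195)/0.0104 = 0.0216/0.0104 = 2.08.
Two-sided p-value ≈ 2·Φ(−2.081) = 0.0374. With α = 0.05, reject H₀.

z = 2.08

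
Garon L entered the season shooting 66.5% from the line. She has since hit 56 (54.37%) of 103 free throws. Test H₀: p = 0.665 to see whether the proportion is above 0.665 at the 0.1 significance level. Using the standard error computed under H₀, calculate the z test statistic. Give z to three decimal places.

z = -2.608

p̂ = 56/103 = 0.54369.
SE = √(p₀(1−p₀)/n) = √(0.22278/103) = 0.04651.
z = (0.54369 − 0.665)/0.04651 = -0.12131/0.04651 = -2.608.
p-value = P(Z > -2.608) ≈ 0.9955. With α = 0.1, fail to reject H₀.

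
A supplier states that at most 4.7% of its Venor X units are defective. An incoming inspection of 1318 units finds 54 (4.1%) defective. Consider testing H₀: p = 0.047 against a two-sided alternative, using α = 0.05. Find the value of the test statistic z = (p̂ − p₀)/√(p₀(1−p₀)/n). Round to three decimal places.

z = -1.034

p̂ = 54/1318 = 0.04097.
SE = √(p₀(1−p₀)/n) = √(0.044791/1318) = 0.00583.
z = (0.04097 − 0.047)/0.00583 = -0.00603/0.00583 = -1.034.
Two-sided p-value ≈ 2·Φ(−1.034) = 0.3011. With α = 0.05, fail to reject H₀.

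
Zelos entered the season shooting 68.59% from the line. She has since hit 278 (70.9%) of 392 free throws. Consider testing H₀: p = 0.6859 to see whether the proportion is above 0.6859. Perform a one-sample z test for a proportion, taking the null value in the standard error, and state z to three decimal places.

p̂ = 278/392 ≈ 0.70918.
Under H₀, SE = √(0.6859·0.3141/392) = √(0.000549595) = 0.02344.
z = (0.70918 − 0.6859)/0.02344 = 0.02328/0.02344 = 0.993.

z = 0.993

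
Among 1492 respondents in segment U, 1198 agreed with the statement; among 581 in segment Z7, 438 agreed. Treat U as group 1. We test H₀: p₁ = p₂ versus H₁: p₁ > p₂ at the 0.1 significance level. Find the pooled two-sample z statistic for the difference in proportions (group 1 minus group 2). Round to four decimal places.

z = 2.4604

p̂₁ = 1198/1492 = 0.802949, p̂₂ = 438/581 = 0.753873.
Pooled p̂ = (1198+438)/(1492+581) = 1636/2073 = 0.789194.
SE = √(p̂(1−p̂)(1/n₁+1/n₂)) = √(0.789194·0.210806·0.00239141) = √(0.000397851) = 0.019946.
z = (0.802949 − 0.753873)/0.019946 = 0.049076/0.019946 = 2.4604.
p-value = P(Z > 2.460) ≈ 0.0069. With α = 0.1, reject H₀.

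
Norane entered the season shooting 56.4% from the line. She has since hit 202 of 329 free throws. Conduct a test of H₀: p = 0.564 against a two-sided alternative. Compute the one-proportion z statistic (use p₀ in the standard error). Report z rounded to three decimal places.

p̂ = 202/329 ≈ 0.61398.
Standard error under H₀: √(0.564×0.436/329) = 0.02734.
z = (0.61398 − 0.564)/0.02734 = 0.04998/0.02734 = 1.828.

z = 1.828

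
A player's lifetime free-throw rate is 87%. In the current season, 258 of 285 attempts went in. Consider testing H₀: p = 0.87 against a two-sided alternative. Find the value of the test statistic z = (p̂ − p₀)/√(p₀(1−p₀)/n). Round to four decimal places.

z = 1.7702

p̂ = 258/285 ≈ 0.9052632.
SE = √(p₀(1−p₀)/n) = √(0.1131/285) = 0.0199209.
z = (0.9052632 − 0.87)/0.0199209 = 0.0352632/0.0199209 = 1.7702.
p-value = 2·P(Z > 1.770) ≈ 0.0767.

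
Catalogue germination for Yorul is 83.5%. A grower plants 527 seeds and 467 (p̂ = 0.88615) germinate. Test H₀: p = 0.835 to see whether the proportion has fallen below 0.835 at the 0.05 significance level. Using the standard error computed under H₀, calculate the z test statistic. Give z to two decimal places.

p̂ = 467/527 = 0.88615.
Standard error under H₀: √(0.835×0.165/527) = 0.01617.
z = (0.88615 − 0.835)/0.01617 = 0.05115/0.01617 = 3.16.
p-value = P(Z < 3.163) ≈ 0.9992. With α = 0.05, fail to reject H₀.

z = 3.16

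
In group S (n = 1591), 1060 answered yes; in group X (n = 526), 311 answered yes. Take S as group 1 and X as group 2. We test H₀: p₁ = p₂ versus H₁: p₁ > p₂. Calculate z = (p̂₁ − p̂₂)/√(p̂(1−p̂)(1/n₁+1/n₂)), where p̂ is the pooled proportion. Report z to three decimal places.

z = 3.121

p̂₁ = 1060/1591 ≈ 0.66625, p̂₂ = 311/526 ≈ 0.59125.
Pooled p̂ = (1060+311)/(1591+526) = 1371/2117 = 0.64761.
SE = √(p̂(1−p̂)(1/n₁+1/n₂)) = √(0.64761·0.35239·0.00252968) = √(0.000577297) = 0.02403.
z = (0.66625 − 0.59125)/0.02403 = 0.07500/0.02403 = 3.121.
p-value = P(Z > 3.121) ≈ 0.0009.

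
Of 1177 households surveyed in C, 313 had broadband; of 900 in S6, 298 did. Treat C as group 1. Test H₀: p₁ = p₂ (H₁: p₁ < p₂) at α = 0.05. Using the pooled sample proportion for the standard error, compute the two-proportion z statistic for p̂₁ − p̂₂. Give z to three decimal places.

z = -3.230

p̂₁ = 313/1177 ≈ 0.26593, p̂₂ = 298/900 ≈ 0.33111.
Pooled p̂ = (313+298)/(1177+900) = 611/2077 = 0.29417.
SE = √(p̂(1−p̂)(1/n₁+1/n₂)) = √(0.29417·0.70583·0.00196073) = √(0.000407117) = 0.02018.
z = (0.26593 − 0.33111)/0.02018 = -0.06518/0.02018 = -3.230.
p-value = P(Z < -3.230) ≈ 0.0006; since p < α = 0.05, reject H₀.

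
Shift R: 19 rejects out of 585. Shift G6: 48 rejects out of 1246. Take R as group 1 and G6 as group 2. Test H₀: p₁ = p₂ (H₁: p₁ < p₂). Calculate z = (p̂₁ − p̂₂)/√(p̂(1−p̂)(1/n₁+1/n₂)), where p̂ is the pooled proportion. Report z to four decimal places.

z = -0.6423

p̂₁ = 19/585 = 0.032479, p̂₂ = 48/1246 = 0.038523.
Pooled p̂ = (19+48)/(585+1246) = 67/1831 = 0.036592.
SE = √(0.035253 × 0.00251197) = 0.009410.
z = (0.032479 − 0.038523)/0.009410 = -0.006044/0.009410 = -0.6423.
p-value = P(Z < -0.642) ≈ 0.2603.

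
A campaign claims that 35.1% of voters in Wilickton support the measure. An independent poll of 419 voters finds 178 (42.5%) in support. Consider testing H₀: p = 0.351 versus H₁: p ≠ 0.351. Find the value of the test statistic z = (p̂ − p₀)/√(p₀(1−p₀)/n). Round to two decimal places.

z = 3.17

p̂ = 178/419 = 0.4248.
Standard error under H₀: √(0.351×0.649/419) = 0.0233.
z = (0.4248 − 0.351)/0.0233 = 0.0738/0.0233 = 3.17.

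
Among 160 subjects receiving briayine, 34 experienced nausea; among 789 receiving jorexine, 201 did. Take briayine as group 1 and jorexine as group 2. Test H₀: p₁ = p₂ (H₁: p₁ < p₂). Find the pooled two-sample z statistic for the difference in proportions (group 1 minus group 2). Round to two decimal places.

p̂₁ = 34/160 = 0.2125, p̂₂ = 201/789 = 0.2548.
Pooled p̂ = (34+201)/(160+789) = 235/949 = 0.2476.
SE = √(0.186309 × 0.00751743) = 0.0374.
z = (0.2125 − 0.2548)/0.0374 = -0.0423/0.0374 = -1.13.
p-value = P(Z < -1.129) ≈ 0.1294.

z = -1.13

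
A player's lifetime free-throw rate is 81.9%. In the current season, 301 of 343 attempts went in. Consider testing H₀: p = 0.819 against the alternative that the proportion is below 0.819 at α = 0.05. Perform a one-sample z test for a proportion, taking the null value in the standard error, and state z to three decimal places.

z = 2.816

p̂ = 301/343 ≈ 0.87755.
SE = √(p₀(1−p₀)/n) = √(0.14824/343) = 0.02079.
z = (0.87755 − 0.819)/0.02079 = 0.05855/0.02079 = 2.816.
p-value = P(Z < 2.816) ≈ 0.9976; since p > α = 0.05, fail to reject H₀.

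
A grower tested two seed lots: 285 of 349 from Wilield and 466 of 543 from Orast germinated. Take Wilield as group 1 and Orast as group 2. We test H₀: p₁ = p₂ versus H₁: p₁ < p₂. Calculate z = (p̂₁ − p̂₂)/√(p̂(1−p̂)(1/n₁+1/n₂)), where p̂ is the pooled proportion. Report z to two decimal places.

z = -1.66

p̂₁ = 285/349 ≈ 0.8166, p̂₂ = 466/543 ≈ 0.8582.
Pooled p̂ = (285+466)/(349+543) = 751/892 = 0.8419.
SE = √(0.133085 × 0.00470695) = 0.0250.
z = (0.8166 − 0.8582)/0.0250 = -0.0416/0.0250 = -1.66.
p-value = P(Z < -1.661) ≈ 0.0483.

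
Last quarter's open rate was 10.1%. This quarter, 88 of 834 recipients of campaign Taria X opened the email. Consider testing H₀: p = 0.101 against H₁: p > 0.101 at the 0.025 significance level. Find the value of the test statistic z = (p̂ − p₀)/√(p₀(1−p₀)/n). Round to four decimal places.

z = 0.4328

p̂ = 88/834 ≈ 0.105516.
Standard error under H₀: √(0.101×0.899/834) = 0.010434.
z = (0.105516 − 0.101)/0.010434 = 0.004516/0.010434 = 0.4328.
p-value = P(Z > 0.433) ≈ 0.3326; since p > α = 0.025, fail to reject H₀.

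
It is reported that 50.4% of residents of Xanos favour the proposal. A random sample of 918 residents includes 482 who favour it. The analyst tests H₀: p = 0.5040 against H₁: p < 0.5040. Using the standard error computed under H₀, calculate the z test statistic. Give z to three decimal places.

p̂ = 482/918 ≈ 0.52505.
Standard error under H₀: √(0.504×0.496/918) = 0.01650.
z = (0.52505 − 0.504)/0.01650 = 0.02105/0.01650 = 1.276.
p-value = P(Z < 1.276) ≈ 0.8990.

z = 1.276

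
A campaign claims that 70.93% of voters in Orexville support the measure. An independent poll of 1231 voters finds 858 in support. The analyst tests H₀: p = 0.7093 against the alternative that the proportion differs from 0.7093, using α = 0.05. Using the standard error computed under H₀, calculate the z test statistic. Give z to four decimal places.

z = -0.9508

p̂ = 858/1231 = 0.6969943.
SE = √(p₀(1−p₀)/n) = √(0.20619/1231) = 0.0129422.
z = (0.6969943 − 0.7093)/0.0129422 = -0.0123057/0.0129422 = -0.9508.
p-value = 2·P(Z > 0.951) ≈ 0.3417. With α = 0.05, fail to reject H₀.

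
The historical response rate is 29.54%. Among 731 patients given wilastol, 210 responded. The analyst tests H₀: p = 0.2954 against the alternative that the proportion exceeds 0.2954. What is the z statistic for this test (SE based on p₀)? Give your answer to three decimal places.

p̂ = 210/731 = 0.28728.
Under H₀, SE = √(0.2954·0.7046/731) = √(0.000284732) = 0.01687.
z = (0.28728 − 0.2954)/0.01687 = -0.00812/0.01687 = -0.481.

z = -0.481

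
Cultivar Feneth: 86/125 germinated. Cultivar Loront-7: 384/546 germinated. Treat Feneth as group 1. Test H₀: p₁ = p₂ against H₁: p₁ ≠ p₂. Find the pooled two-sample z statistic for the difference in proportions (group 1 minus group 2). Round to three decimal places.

p̂₁ = 86/125 ≈ 0.68800, p̂₂ = 384/546 ≈ 0.70330.
Pooled p̂ = (86+384)/(125+546) = 470/671 = 0.70045.
SE = √(p̂(1−p̂)(1/n₁+1/n₂)) = √(0.70045·0.29955·0.0098315) = √(0.00206286) = 0.04542.
z = (0.68800 − 0.70330)/0.04542 = -0.01530/0.04542 = -0.337.
Two-sided p-value ≈ 2·Φ(−0.337) = 0.7363.

z = -0.337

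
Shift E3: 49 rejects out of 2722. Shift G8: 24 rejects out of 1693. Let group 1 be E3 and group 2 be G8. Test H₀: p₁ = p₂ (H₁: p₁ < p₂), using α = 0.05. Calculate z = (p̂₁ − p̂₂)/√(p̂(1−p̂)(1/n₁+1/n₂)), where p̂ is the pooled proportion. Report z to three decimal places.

p̂₁ = 49/2722 = 0.018001, p̂₂ = 24/1693 = 0.014176.
Pooled p̂ = (49+24)/(2722+1693) = 73/4415 = 0.016535.
SE = √(0.0162612 × 0.000958044) = 0.003947.
z = (0.018001 − 0.014176)/0.003947 = 0.003825/0.003947 = 0.969.
p-value = P(Z < 0.969) ≈ 0.8338. With α = 0.05, fail to reject H₀.

z = 0.969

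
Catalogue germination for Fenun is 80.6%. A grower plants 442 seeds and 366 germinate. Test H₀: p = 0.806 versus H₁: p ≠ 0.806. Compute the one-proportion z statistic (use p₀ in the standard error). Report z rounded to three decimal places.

p̂ = 366/442 ≈ 0.828054.
Standard error under H₀: √(0.806×0.194/442) = 0.018809.
z = (0.828054 − 0.806)/0.018809 = 0.022054/0.018809 = 1.173.

z = 1.173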